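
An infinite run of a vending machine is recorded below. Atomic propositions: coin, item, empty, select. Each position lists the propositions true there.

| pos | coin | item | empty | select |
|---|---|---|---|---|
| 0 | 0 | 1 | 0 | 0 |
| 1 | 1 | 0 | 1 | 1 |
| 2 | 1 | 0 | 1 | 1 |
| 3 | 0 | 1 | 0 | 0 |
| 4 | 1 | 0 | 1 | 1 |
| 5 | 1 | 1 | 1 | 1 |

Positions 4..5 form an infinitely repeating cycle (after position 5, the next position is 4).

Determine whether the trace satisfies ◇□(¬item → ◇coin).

Yes

□(¬item → ◇coin) holds at position 0, which is reachable from 0, so ◇□(¬item → ◇coin) holds.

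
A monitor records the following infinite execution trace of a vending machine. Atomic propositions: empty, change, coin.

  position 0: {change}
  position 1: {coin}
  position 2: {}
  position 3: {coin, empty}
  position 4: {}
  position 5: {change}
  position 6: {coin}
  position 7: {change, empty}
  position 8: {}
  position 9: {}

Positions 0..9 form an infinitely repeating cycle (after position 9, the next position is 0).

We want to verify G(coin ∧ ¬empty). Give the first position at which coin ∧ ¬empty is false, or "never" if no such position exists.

At position 0 the labels are {change}, so coin ∧ ¬empty is false there. This is the first violation.

0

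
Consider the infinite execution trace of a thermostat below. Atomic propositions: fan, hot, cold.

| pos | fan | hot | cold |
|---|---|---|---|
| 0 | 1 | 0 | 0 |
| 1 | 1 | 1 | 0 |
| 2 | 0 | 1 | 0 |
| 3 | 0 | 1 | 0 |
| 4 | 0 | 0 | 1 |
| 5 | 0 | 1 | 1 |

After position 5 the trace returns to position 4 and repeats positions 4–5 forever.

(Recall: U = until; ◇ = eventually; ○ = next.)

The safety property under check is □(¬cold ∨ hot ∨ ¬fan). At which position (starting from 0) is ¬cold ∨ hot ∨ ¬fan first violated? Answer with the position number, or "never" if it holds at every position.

never

¬cold ∨ hot ∨ ¬fan holds at every position 0..5, and those are all the positions the trace ever visits, so the invariant □(¬cold ∨ hot ∨ ¬fan) is never violated.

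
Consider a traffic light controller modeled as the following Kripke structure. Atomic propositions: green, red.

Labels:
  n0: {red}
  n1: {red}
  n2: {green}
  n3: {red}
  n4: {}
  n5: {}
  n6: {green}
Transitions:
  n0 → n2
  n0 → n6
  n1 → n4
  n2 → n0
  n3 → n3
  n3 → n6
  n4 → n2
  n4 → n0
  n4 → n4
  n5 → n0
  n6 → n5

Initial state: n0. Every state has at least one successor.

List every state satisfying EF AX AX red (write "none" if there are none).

{n0, n1, n2, n3, n4, n5, n6}

States satisfying AX AX red: {n6}.
States satisfying EF AX AX red: {n0, n1, n2, n3, n4, n5, n6}.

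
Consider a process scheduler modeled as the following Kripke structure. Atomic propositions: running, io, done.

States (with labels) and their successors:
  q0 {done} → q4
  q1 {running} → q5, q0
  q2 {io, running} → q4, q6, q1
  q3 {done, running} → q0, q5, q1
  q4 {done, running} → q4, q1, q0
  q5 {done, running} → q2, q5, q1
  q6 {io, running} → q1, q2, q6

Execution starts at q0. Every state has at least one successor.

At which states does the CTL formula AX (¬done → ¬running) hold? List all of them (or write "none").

{q0, q1}

States satisfying ¬done → ¬running: {q0, q3, q4, q5}.
States satisfying AX (¬done → ¬running): {q0, q1}.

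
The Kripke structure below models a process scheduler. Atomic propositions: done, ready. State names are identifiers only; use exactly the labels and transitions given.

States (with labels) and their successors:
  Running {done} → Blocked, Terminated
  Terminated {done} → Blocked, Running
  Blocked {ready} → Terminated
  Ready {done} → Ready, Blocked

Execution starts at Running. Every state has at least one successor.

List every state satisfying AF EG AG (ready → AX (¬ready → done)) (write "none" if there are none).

{Running, Terminated, Blocked, Ready}

States satisfying EG AG (ready → AX (¬ready → done)): {Running, Terminated, Blocked, Ready}.
States satisfying AF EG AG (ready → AX (¬ready → done)): {Running, Terminated, Blocked, Ready}.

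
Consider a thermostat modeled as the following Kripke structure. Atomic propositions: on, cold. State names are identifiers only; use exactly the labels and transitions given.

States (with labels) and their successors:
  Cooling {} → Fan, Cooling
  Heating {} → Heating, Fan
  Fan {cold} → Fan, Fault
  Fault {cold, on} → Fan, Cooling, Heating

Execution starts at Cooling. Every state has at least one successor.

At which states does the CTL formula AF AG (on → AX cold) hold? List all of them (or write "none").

States satisfying AG (on → AX cold): ∅.
States satisfying AF AG (on → AX cold): ∅.

none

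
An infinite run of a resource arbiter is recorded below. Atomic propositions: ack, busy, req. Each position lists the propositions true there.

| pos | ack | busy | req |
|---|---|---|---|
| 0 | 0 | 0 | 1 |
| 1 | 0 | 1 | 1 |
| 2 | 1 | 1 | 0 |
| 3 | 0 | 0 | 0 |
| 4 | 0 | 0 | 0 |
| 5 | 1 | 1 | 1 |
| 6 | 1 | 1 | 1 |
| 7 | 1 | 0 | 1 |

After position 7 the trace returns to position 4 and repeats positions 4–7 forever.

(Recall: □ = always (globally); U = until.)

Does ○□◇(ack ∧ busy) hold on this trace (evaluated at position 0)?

Satisfied

The position after 0 is 1; □◇(ack ∧ busy) is true there.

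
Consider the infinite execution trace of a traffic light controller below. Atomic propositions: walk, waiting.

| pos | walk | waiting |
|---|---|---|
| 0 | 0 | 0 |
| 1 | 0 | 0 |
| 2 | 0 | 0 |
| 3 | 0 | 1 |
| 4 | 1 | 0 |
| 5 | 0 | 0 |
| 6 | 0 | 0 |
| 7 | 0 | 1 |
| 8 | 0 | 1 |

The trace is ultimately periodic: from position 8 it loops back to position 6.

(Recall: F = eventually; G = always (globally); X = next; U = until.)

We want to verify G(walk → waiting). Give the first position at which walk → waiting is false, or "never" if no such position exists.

Check walk → waiting at each position in order: 0 ✓, 1 ✓, 2 ✓, 3 ✓.
At position 4 the labels are {walk}, so walk → waiting is false there. This is the first violation.

4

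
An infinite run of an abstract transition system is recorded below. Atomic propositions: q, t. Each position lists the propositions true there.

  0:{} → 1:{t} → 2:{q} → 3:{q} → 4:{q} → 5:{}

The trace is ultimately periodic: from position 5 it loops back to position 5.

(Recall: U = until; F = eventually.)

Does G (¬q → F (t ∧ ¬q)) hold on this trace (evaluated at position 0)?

¬q → F (t ∧ ¬q) must hold at every position from 0 onward. It fails at position 5, so G (¬q → F (t ∧ ¬q)) is false.
Positions where ¬q holds: 0, 1, 5.
Check F (t ∧ ¬q) at each: 0→ok, 1→ok, 5→fails.

Does not hold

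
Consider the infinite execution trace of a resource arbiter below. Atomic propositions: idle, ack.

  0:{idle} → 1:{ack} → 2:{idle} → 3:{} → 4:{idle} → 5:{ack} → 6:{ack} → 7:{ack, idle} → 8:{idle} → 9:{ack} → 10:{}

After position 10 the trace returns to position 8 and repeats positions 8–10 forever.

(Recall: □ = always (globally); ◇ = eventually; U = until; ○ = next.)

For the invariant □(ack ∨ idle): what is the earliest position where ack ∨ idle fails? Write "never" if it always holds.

Check ack ∨ idle at each position in order: 0 ✓, 1 ✓, 2 ✓.
At position 3 the labels are {}, so ack ∨ idle is false there. This is the first violation.

3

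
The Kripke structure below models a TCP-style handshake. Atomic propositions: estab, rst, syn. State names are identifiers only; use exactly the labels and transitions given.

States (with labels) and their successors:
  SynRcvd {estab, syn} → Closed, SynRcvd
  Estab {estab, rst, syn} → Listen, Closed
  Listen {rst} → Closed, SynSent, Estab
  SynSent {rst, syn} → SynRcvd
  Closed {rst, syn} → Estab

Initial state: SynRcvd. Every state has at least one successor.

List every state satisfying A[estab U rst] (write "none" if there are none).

{Estab, Listen, SynSent, Closed}

States satisfying estab: {SynRcvd, Estab}.
States satisfying rst: {Estab, Listen, SynSent, Closed}.
States satisfying A[estab U rst]: {Estab, Listen, SynSent, Closed}.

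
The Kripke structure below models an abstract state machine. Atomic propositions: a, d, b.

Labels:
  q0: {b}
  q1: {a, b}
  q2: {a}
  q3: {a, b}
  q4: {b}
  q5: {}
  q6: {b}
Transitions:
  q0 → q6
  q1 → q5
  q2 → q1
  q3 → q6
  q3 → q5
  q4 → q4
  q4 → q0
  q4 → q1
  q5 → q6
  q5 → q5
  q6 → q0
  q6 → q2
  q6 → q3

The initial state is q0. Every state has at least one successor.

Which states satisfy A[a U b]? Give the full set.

{q0, q1, q2, q3, q4, q6}

States satisfying a: {q1, q2, q3}.
States satisfying b: {q0, q1, q3, q4, q6}.
States satisfying A[a U b]: {q0, q1, q2, q3, q4, q6}.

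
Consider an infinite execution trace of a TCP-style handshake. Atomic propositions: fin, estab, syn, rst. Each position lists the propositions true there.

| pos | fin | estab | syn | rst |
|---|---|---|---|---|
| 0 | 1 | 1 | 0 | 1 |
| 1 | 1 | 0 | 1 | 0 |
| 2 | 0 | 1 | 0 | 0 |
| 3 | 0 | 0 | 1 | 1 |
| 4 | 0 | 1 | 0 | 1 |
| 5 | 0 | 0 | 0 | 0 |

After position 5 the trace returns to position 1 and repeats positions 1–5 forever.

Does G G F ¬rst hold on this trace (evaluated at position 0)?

G F ¬rst holds at every position 0..5, and those are all positions ever visited, so G G F ¬rst holds.

Yes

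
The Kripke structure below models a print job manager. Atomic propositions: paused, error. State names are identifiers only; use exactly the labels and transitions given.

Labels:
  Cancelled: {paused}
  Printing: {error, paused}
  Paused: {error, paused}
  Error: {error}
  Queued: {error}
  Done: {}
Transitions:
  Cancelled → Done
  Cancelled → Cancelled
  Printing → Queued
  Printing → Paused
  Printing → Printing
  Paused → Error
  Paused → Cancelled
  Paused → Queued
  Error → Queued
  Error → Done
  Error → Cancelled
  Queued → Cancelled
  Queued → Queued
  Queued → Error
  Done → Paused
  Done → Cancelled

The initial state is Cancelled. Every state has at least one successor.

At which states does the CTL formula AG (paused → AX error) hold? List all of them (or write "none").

States satisfying paused → AX error: {Printing, Error, Queued, Done}.
States satisfying AG (paused → AX error): ∅.

none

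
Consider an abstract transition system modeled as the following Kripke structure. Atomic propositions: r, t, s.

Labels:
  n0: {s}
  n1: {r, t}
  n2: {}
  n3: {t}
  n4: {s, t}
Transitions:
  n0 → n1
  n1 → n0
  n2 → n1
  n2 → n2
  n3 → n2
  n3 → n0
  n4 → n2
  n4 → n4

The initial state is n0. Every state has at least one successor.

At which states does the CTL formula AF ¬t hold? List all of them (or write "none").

{n0, n1, n2, n3}

States satisfying ¬t: {n0, n2}.
States satisfying AF ¬t: {n0, n1, n2, n3}.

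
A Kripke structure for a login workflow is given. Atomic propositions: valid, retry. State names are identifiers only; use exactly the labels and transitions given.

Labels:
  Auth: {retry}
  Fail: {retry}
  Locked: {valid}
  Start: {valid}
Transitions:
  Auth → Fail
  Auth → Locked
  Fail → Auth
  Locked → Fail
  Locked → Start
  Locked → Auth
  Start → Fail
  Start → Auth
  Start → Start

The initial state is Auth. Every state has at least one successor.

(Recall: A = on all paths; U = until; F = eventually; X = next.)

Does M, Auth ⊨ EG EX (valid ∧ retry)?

No

States satisfying EX (valid ∧ retry): ∅.
States satisfying EG EX (valid ∧ retry): ∅.
No suitable path/successor from Auth witnesses the formula.
Auth ∉ Sat(EG EX (valid ∧ retry)).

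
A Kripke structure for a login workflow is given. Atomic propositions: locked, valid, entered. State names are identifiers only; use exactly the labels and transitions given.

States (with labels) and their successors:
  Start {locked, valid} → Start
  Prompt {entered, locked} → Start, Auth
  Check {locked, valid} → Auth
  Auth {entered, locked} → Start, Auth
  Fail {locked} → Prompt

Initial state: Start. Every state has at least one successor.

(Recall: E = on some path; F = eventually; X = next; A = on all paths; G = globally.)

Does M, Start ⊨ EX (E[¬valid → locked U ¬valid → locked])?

States satisfying E[¬valid → locked U ¬valid → locked]: {Start, Prompt, Check, Auth, Fail}.
States satisfying EX (E[¬valid → locked U ¬valid → locked]): {Start, Prompt, Check, Auth, Fail}.
Start ∈ Sat(EX (E[¬valid → locked U ¬valid → locked])).

Yes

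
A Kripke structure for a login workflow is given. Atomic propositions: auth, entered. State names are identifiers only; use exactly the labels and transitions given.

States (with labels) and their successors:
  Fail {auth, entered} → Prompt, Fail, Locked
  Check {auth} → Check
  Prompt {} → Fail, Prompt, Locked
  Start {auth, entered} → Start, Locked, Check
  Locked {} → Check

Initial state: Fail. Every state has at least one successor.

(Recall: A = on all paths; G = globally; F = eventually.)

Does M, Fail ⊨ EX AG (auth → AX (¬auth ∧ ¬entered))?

Does not hold

States satisfying AG (auth → AX (¬auth ∧ ¬entered)): ∅.
States satisfying EX AG (auth → AX (¬auth ∧ ¬entered)): ∅.
No suitable path/successor from Fail witnesses the formula.
Fail ∉ Sat(EX AG (auth → AX (¬auth ∧ ¬entered))).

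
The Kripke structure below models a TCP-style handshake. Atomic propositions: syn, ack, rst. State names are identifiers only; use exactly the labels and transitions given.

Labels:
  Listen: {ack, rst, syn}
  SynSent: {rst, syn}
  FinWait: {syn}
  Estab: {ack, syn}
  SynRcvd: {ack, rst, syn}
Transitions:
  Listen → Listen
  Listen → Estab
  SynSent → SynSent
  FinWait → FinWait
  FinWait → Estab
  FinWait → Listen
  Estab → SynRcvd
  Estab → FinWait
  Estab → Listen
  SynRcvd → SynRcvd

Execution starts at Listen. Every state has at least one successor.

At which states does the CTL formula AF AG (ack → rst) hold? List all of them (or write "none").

States satisfying AG (ack → rst): {SynSent, SynRcvd}.
States satisfying AF AG (ack → rst): {SynSent, SynRcvd}.

{SynSent, SynRcvd}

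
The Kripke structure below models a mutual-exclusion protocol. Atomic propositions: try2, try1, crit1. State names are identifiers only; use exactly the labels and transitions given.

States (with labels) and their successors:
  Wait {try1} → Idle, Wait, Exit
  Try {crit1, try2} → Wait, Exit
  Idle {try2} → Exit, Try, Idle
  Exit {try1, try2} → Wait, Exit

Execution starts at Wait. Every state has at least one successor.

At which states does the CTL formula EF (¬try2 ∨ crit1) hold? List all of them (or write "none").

{Wait, Try, Idle, Exit}

States satisfying ¬try2 ∨ crit1: {Wait, Try}.
States satisfying EF (¬try2 ∨ crit1): {Wait, Try, Idle, Exit}.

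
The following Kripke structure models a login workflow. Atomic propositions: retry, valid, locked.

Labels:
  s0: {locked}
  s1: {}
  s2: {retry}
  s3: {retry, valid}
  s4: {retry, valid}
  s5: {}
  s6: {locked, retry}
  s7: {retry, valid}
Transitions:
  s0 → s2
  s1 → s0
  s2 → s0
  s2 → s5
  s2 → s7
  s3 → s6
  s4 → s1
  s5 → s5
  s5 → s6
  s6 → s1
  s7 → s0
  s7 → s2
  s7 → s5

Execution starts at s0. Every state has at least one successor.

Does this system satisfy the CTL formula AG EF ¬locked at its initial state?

Holds

States satisfying EF ¬locked: {s0, s1, s2, s3, s4, s5, s6, s7}.
States satisfying AG EF ¬locked: {s0, s1, s2, s3, s4, s5, s6, s7}.
Every state reachable from s0 satisfies EF ¬locked.
s0 ∈ Sat(AG EF ¬locked).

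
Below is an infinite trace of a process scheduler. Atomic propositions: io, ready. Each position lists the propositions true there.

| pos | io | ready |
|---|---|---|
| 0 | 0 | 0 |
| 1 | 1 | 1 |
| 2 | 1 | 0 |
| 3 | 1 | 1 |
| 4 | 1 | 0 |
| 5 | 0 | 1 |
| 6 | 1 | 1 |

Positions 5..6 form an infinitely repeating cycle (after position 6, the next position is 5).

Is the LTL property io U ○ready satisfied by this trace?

Walking from position 0: ○ready first holds at position 0, and io holds at every earlier position along the way, so io U ○ready holds.

Yes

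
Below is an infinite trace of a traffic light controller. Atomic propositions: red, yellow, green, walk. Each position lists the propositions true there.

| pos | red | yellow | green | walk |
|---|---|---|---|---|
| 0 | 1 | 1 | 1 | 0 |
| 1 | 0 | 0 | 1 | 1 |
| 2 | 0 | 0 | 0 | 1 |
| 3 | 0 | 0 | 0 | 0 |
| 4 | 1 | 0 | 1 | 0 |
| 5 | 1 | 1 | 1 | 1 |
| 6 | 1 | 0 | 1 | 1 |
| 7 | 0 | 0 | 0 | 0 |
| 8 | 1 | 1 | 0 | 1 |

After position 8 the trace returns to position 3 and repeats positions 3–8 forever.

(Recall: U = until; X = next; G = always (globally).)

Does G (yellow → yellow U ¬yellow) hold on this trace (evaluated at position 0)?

Holds

yellow → yellow U ¬yellow holds at every position 0..8, and those are all positions ever visited, so G (yellow → yellow U ¬yellow) holds.
Positions where yellow holds: 0, 5, 8.
Check yellow U ¬yellow at each: 0→ok, 5→ok, 8→ok.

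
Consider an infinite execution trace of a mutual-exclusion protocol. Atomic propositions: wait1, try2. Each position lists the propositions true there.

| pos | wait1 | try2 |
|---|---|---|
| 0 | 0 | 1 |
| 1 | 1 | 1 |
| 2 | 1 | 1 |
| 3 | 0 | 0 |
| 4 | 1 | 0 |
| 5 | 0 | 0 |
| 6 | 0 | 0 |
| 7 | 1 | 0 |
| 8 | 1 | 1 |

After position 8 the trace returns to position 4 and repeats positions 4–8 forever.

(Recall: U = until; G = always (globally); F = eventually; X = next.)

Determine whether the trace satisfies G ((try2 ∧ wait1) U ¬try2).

Does not hold

(try2 ∧ wait1) U ¬try2 must hold at every position from 0 onward. It fails at position 0, so G ((try2 ∧ wait1) U ¬try2) is false.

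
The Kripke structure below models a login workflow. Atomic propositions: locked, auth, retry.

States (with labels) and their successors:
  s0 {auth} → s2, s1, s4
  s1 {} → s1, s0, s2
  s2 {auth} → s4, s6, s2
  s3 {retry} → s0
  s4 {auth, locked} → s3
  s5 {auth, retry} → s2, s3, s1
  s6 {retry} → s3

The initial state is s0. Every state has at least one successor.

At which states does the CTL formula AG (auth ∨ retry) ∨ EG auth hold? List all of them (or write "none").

States satisfying auth ∨ retry: {s0, s2, s3, s4, s5, s6}.
States satisfying AG (auth ∨ retry): ∅.
States satisfying auth: {s0, s2, s4, s5}.
States satisfying EG auth: {s0, s2, s5}.
States satisfying AG (auth ∨ retry) ∨ EG auth: {s0, s2, s5}.

{s0, s2, s5}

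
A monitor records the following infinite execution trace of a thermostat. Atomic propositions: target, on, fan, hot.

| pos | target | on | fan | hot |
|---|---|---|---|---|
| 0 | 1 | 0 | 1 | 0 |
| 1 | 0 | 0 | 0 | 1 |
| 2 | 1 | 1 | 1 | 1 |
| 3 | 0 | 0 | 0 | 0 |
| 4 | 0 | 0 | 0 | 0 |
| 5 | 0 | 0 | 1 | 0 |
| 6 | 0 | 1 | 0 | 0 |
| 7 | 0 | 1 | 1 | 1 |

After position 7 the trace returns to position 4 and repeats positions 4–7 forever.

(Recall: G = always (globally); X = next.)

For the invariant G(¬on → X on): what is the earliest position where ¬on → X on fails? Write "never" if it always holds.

0

At position 0 the labels are {fan, target} and the next position 1 has {hot}, so ¬on → X on is false there. This is the first violation.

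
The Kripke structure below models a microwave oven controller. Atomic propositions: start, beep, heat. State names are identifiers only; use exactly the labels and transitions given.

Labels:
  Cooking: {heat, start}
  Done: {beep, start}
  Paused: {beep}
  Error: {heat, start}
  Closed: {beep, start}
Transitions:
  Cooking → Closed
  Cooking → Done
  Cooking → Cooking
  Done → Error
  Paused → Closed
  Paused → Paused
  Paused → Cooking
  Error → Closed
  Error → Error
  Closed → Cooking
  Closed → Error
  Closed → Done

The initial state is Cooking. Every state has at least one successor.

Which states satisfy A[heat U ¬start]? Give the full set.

States satisfying heat: {Cooking, Error}.
States satisfying ¬start: {Paused}.
States satisfying A[heat U ¬start]: {Paused}.

{Paused}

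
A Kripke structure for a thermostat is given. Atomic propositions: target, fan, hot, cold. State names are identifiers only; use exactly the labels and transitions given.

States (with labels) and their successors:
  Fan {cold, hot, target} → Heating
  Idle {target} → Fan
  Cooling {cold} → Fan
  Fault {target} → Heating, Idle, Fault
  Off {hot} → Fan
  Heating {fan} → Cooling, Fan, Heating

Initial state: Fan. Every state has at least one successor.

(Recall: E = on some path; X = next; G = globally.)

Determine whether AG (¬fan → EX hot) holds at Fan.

States satisfying ¬fan → EX hot: {Idle, Cooling, Off, Heating}.
States satisfying AG (¬fan → EX hot): ∅.
Fan is reachable from Fan and violates ¬fan → EX hot, so AG fails at Fan.
Fan ∉ Sat(AG (¬fan → EX hot)).

Does not hold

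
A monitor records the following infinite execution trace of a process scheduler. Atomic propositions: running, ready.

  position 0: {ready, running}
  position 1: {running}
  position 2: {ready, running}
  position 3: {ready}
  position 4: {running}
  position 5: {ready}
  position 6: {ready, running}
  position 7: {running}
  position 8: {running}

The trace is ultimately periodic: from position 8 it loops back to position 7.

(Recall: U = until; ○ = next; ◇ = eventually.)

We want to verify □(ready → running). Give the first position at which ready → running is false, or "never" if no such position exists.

Check ready → running at each position in order: 0 ✓, 1 ✓, 2 ✓.
At position 3 the labels are {ready}, so ready → running is false there. This is the first violation.

3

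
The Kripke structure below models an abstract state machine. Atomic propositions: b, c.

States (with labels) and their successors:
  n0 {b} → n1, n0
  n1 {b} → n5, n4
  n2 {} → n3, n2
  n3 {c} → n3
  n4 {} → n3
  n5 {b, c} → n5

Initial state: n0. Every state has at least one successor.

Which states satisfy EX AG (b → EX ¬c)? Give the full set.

{n1, n2, n3, n4}

States satisfying AG (b → EX ¬c): {n2, n3, n4}.
States satisfying EX AG (b → EX ¬c): {n1, n2, n3, n4}.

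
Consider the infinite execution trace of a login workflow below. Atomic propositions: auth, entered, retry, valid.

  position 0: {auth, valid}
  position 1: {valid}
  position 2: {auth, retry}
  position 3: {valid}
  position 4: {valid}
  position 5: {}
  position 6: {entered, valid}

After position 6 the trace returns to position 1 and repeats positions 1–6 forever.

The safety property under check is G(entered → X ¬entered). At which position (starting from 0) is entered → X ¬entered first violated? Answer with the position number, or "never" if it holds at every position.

entered → X ¬entered holds at every position 0..6, and those are all the positions the trace ever visits, so the invariant G(entered → X ¬entered) is never violated.

never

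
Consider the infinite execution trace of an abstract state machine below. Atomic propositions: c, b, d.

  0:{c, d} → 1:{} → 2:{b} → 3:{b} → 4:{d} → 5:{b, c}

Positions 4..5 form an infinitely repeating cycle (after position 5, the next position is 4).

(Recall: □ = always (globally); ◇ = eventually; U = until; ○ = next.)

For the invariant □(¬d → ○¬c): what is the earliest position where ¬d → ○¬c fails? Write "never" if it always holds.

¬d → ○¬c holds at every position 0..5, and those are all the positions the trace ever visits, so the invariant □(¬d → ○¬c) is never violated.

never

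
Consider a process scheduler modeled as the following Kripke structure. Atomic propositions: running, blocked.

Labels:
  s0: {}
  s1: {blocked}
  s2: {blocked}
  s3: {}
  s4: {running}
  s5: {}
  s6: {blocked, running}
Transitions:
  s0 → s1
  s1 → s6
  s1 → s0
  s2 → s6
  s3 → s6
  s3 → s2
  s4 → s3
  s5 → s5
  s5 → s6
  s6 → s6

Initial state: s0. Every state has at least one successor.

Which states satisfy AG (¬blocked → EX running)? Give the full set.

States satisfying ¬blocked → EX running: {s1, s2, s3, s5, s6}.
States satisfying AG (¬blocked → EX running): {s2, s3, s5, s6}.

{s2, s3, s5, s6}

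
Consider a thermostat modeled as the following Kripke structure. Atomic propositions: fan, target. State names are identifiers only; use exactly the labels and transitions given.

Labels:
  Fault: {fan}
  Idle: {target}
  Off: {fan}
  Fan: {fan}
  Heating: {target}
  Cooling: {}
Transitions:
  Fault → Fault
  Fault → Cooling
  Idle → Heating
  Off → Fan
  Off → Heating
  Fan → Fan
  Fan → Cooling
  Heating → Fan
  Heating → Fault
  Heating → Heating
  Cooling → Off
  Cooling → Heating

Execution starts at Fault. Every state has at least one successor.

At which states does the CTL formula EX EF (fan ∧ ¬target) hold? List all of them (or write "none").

States satisfying EF (fan ∧ ¬target): {Fault, Idle, Off, Fan, Heating, Cooling}.
States satisfying EX EF (fan ∧ ¬target): {Fault, Idle, Off, Fan, Heating, Cooling}.

{Fault, Idle, Off, Fan, Heating, Cooling}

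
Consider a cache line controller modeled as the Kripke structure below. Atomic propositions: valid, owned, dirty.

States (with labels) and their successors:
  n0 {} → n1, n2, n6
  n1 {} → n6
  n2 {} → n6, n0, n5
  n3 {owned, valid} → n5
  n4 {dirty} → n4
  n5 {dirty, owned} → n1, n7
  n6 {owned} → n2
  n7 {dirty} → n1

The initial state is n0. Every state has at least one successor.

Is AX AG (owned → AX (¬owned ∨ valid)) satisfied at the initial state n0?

States satisfying AG (owned → AX (¬owned ∨ valid)): {n0, n1, n2, n4, n5, n6, n7}.
States satisfying AX AG (owned → AX (¬owned ∨ valid)): {n0, n1, n2, n3, n4, n5, n6, n7}.
n0 ∈ Sat(AX AG (owned → AX (¬owned ∨ valid))).

Satisfied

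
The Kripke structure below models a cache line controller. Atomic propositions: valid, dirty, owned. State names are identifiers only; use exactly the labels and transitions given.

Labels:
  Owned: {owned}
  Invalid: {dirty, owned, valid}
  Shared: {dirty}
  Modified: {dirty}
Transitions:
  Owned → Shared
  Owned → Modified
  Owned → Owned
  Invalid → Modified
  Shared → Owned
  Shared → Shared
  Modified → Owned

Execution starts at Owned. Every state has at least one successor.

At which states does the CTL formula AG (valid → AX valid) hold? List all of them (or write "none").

States satisfying valid → AX valid: {Owned, Shared, Modified}.
States satisfying AG (valid → AX valid): {Owned, Shared, Modified}.

{Owned, Shared, Modified}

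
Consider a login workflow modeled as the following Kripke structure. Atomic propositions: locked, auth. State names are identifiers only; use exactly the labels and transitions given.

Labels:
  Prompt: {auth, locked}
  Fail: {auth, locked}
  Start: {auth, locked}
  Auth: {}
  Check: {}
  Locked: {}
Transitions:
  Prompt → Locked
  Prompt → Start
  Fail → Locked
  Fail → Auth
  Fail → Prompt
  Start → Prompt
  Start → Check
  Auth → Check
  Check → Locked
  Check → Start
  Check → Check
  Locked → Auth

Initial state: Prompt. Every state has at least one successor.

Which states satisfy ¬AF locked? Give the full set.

{Auth, Check, Locked}

States satisfying locked: {Prompt, Fail, Start}.
States satisfying AF locked: {Prompt, Fail, Start}.
States satisfying ¬AF locked: {Auth, Check, Locked}.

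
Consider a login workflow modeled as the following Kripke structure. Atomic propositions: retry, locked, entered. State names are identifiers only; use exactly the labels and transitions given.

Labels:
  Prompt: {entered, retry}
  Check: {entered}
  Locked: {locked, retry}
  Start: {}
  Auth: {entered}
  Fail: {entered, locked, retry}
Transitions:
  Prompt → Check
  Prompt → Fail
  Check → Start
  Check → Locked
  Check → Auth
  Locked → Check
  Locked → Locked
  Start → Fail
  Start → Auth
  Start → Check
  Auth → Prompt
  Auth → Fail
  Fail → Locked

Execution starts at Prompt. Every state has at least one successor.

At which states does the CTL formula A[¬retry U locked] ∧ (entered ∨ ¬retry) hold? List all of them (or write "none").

{Fail}

States satisfying ¬retry: {Check, Start, Auth}.
States satisfying locked: {Locked, Fail}.
States satisfying A[¬retry U locked]: {Locked, Fail}.
States satisfying entered ∨ ¬retry: {Prompt, Check, Start, Auth, Fail}.
States satisfying A[¬retry U locked] ∧ (entered ∨ ¬retry): {Fail}.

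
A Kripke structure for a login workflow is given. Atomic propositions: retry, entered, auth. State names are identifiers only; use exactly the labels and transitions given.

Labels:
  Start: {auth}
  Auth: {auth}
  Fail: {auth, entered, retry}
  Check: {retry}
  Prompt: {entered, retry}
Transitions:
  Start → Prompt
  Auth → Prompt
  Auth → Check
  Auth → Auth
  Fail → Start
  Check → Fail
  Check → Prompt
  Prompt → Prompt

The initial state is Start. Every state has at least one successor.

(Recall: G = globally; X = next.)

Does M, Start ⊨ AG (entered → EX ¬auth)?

Holds

States satisfying entered → EX ¬auth: {Start, Auth, Check, Prompt}.
States satisfying AG (entered → EX ¬auth): {Start, Prompt}.
Every state reachable from Start satisfies entered → EX ¬auth.
Start ∈ Sat(AG (entered → EX ¬auth)).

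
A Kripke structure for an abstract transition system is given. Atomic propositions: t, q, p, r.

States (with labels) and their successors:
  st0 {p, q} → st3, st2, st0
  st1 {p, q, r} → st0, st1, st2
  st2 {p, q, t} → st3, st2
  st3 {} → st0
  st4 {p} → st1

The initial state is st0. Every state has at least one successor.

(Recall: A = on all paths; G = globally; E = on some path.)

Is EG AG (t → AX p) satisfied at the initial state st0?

States satisfying AG (t → AX p): ∅.
States satisfying EG AG (t → AX p): ∅.
No suitable path/successor from st0 witnesses the formula.
st0 ∉ Sat(EG AG (t → AX p)).

No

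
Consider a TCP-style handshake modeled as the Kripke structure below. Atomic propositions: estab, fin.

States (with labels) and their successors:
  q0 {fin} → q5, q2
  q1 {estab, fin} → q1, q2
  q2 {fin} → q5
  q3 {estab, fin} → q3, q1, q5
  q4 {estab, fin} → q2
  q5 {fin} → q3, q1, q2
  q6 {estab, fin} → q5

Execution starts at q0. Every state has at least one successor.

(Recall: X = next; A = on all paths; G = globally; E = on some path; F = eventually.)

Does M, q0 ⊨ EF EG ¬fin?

States satisfying EG ¬fin: ∅.
States satisfying EF EG ¬fin: ∅.
No suitable path/successor from q0 witnesses the formula.
q0 ∉ Sat(EF EG ¬fin).

Does not hold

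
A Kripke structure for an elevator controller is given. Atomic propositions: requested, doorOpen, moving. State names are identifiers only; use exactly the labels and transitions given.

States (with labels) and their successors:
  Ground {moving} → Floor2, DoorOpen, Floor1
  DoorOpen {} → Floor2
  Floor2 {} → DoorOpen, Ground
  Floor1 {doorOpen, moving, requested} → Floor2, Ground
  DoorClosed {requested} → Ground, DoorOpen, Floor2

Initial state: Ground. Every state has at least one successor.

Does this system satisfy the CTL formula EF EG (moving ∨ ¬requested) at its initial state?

Holds

States satisfying EG (moving ∨ ¬requested): {Ground, DoorOpen, Floor2, Floor1}.
States satisfying EF EG (moving ∨ ¬requested): {Ground, DoorOpen, Floor2, Floor1, DoorClosed}.
Some path from Ground reaches a state where EG (moving ∨ ¬requested) holds.
Ground ∈ Sat(EF EG (moving ∨ ¬requested)).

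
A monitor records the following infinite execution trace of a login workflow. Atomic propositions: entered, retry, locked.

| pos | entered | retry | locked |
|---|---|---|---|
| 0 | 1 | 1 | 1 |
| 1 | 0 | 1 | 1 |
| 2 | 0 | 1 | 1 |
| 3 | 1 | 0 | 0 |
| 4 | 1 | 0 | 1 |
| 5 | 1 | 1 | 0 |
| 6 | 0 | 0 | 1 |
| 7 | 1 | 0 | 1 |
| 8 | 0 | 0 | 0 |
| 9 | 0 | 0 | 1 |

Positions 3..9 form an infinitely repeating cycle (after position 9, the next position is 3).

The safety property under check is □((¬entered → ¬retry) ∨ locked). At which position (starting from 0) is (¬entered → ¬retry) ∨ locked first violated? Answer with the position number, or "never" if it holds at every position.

(¬entered → ¬retry) ∨ locked holds at every position 0..9, and those are all the positions the trace ever visits, so the invariant □((¬entered → ¬retry) ∨ locked) is never violated.

never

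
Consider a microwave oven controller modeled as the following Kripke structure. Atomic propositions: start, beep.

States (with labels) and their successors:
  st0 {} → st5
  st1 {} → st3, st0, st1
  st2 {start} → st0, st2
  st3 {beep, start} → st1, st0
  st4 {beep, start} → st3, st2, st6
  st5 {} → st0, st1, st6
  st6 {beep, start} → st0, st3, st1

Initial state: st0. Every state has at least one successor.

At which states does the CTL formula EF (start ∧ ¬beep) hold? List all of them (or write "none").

{st2, st4}

States satisfying start ∧ ¬beep: {st2}.
States satisfying EF (start ∧ ¬beep): {st2, st4}.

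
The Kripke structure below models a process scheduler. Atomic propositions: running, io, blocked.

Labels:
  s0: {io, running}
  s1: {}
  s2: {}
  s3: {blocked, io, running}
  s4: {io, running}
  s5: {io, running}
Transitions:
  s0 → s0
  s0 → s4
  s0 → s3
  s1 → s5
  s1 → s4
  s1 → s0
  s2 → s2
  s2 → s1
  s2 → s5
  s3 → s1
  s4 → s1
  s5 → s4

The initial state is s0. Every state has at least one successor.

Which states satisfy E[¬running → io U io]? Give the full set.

States satisfying ¬running → io: {s0, s3, s4, s5}.
States satisfying io: {s0, s3, s4, s5}.
States satisfying E[¬running → io U io]: {s0, s3, s4, s5}.

{s0, s3, s4, s5}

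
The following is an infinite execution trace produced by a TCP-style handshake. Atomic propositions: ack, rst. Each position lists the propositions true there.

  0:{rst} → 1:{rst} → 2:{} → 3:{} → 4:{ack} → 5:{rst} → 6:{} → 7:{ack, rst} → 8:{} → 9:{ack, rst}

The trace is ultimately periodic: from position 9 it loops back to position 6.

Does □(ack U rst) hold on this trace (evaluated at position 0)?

ack U rst must hold at every position from 0 onward. It fails at position 2, so □(ack U rst) is false.

Does not hold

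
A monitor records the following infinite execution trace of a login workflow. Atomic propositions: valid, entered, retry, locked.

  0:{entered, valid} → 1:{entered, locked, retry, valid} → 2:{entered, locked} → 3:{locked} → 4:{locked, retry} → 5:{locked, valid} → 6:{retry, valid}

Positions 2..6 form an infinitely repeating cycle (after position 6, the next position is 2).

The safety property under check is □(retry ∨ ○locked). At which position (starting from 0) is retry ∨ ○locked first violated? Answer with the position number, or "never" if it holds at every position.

5

Check retry ∨ ○locked at each position in order: 0 ✓, 1 ✓, 2 ✓, 3 ✓, 4 ✓.
At position 5 the labels are {locked, valid} and the next position 6 has {retry, valid}, so retry ∨ ○locked is false there. This is the first violation.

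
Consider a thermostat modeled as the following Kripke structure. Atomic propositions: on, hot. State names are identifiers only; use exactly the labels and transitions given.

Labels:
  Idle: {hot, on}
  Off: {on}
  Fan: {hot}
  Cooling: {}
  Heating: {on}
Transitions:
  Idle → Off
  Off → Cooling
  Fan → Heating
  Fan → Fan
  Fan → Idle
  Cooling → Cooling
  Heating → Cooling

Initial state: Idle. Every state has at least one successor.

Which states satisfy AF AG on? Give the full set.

none

States satisfying AG on: ∅.
States satisfying AF AG on: ∅.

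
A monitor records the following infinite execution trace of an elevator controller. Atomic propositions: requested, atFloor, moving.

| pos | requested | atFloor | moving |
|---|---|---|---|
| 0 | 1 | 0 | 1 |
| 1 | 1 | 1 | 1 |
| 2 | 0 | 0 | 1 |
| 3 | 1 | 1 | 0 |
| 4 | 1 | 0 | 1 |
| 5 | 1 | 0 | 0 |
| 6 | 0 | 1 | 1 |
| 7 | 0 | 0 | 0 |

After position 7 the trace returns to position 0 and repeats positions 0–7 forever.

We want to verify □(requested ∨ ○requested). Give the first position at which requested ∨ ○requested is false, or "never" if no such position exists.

6

Check requested ∨ ○requested at each position in order: 0 ✓, 1 ✓, 2 ✓, 3 ✓, 4 ✓, 5 ✓.
At position 6 the labels are {atFloor, moving} and the next position 7 has {}, so requested ∨ ○requested is false there. This is the first violation.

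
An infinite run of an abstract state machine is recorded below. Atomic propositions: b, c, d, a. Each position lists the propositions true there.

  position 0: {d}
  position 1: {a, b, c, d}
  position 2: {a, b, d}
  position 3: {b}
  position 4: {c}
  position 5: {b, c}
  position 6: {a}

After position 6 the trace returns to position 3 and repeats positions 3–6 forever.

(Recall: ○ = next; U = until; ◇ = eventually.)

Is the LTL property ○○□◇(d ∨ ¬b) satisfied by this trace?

The position after 0 is 1; ○□◇(d ∨ ¬b) is true there.

Satisfied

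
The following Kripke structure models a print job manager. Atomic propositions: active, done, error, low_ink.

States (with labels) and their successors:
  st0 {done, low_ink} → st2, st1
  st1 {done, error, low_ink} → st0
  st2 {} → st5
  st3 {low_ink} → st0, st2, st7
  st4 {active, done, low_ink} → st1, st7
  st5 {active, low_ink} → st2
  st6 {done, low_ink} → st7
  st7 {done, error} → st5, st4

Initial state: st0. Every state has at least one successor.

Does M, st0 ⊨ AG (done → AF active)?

Violated

States satisfying done → AF active: {st2, st3, st4, st5, st6, st7}.
States satisfying AG (done → AF active): {st2, st5}.
st0 is reachable from st0 and violates done → AF active, so AG fails at st0.
st0 ∉ Sat(AG (done → AF active)).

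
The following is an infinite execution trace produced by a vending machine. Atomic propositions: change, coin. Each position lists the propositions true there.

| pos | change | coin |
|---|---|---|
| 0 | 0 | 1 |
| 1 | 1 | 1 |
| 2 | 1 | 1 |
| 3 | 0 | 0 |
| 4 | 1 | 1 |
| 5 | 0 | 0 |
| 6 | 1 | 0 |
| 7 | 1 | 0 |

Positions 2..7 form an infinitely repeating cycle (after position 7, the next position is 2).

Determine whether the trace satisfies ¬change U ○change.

Walking from position 0: ○change first holds at position 0, and ¬change holds at every earlier position along the way, so ¬change U ○change holds.

Holds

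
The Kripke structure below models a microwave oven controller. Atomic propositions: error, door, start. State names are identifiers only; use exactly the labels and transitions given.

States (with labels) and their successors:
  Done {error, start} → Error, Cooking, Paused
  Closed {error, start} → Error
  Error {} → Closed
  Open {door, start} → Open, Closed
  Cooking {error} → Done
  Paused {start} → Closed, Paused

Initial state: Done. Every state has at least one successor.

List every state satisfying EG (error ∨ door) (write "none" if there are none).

States satisfying error ∨ door: {Done, Closed, Open, Cooking}.
States satisfying EG (error ∨ door): {Done, Open, Cooking}.

{Done, Open, Cooking}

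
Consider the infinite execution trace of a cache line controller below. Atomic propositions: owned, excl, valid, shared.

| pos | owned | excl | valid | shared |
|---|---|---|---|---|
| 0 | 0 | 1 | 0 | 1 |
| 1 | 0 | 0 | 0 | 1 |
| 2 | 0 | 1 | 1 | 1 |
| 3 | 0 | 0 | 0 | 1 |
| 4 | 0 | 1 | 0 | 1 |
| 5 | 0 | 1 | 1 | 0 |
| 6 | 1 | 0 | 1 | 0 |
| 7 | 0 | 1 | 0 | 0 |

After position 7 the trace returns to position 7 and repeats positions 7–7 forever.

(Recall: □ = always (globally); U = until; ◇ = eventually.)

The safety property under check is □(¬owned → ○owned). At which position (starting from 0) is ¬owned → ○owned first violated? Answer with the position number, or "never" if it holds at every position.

At position 0 the labels are {excl, shared} and the next position 1 has {shared}, so ¬owned → ○owned is false there. This is the first violation.

0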